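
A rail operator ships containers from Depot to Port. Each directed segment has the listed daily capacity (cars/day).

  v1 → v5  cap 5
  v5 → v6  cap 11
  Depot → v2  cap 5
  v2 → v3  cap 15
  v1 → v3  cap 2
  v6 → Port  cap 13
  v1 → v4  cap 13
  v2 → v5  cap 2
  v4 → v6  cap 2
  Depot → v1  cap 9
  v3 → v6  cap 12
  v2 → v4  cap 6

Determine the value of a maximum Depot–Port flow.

Augment Depot→v1→v3→v6→Port: bottleneck 2, flow now 2.
Augment Depot→v1→v4→v6→Port: bottleneck 2, flow now 4.
Augment Depot→v1→v5→v6→Port: bottleneck 5, flow now 9.
Augment Depot→v2→v3→v6→Port: bottleneck 4, flow now 13.
No augmenting path remains; maximum flow = 13.
In the residual graph, reachable from Depot: {Depot, v1, v2, v3, v4, v5, v6}.
Min-cut edges: v6→Port (13); capacity 13 = 13.
This cut is saturated, so no flow can exceed 13.

13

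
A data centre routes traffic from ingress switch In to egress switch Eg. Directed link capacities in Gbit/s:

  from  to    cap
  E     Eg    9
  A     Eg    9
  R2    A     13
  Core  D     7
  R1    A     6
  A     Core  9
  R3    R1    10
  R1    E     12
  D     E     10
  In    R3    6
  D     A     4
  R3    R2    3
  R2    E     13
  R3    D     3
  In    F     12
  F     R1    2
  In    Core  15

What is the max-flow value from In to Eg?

Augment In→R3→R2→A→Eg: bottleneck 3, flow now 3.
Augment In→R3→D→A→Eg: bottleneck 3, flow now 6.
Augment In→Core→D→A→Eg: bottleneck 1, flow now 7.
Augment In→Core→D→E→Eg: bottleneck 6, flow now 13.
Augment In→F→R1→A→Eg: bottleneck 2, flow now 15.
No augmenting path remains; maximum flow = 15.
In the residual graph, reachable from In: {In, Core, F}.
Min-cut edges: In→R3 (6), Core→D (7), F→R1 (2); capacity 6 + 7 + 2 = 15.
This cut is saturated, so no flow can exceed 15.

15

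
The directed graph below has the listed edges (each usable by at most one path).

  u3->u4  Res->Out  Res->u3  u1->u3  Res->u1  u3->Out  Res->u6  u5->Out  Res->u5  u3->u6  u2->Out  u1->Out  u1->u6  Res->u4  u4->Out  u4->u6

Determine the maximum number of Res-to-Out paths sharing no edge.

Assign every edge capacity 1; by Menger, the answer equals the max flow.
Path Res→Out (+1); total 1.
Path Res→u1→Out (+1); total 2.
Path Res→u3→Out (+1); total 3.
Path Res→u4→Out (+1); total 4.
Path Res→u5→Out (+1); total 5.
No residual Res→Out path; max flow = 5.
Certifying cut of size 5: {Res→Out, Res→u1, Res→u3, Res→u4, Res→u5}.

5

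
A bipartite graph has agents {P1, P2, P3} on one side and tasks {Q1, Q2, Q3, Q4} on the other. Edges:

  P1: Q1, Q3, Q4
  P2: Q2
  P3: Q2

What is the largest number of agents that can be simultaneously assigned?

Unit-capacity flow: source→left, listed edges, right→sink; max matching = max flow.
Augmenting path P1→Q1 (+1); matched 1.
Augmenting path P2→Q2 (+1); matched 2.
No augmenting path remains; maximum matching = 2.
König certificate: {P1, Q2} is a vertex cover of size 2 (every listed pair touches it), so no matching can be larger.

2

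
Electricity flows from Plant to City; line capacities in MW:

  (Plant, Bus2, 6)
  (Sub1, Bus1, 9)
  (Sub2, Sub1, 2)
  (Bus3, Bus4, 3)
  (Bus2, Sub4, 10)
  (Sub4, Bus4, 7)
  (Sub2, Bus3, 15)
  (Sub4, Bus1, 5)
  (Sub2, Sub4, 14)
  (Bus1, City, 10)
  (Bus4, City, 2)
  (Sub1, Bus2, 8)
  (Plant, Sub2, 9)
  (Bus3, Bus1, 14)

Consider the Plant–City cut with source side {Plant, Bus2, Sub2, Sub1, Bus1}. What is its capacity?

Edges leaving {Plant, Bus2, Sub2, Sub1, Bus1}: Bus2→Sub4 (10), Sub2→Sub4 (14), Sub2→Bus3 (15), Bus1→City (10).
Cut capacity = 10 + 14 + 15 + 10 = 49.

49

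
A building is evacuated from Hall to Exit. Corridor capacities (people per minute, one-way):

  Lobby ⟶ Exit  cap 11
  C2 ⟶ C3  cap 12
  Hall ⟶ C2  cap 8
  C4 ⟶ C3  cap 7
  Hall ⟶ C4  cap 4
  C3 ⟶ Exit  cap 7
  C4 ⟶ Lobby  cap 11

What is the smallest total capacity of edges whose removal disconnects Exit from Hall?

11

Augment Hall→C4→C3→Exit: bottleneck 4, flow now 4.
Augment Hall→C2→C3→Exit: bottleneck 3, flow now 7.
Augment Hall→C2→C3→C4→Lobby→Exit: bottleneck 4, flow now 11. (uses reverse residual edge)
No augmenting path remains; maximum flow = 11.
By max-flow min-cut, the minimum cut capacity equals the max flow.
In the residual graph, reachable from Hall: {Hall, C2, C3}.
Min-cut edges: Hall→C4 (4), C3→Exit (7); capacity 4 + 7 = 11.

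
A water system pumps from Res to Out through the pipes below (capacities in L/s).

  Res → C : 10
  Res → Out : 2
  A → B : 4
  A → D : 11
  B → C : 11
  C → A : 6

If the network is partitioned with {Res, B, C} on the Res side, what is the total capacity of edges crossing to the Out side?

8

Edges leaving {Res, B, C}: Res→Out (2), C→A (6).
Cut capacity = 2 + 6 = 8.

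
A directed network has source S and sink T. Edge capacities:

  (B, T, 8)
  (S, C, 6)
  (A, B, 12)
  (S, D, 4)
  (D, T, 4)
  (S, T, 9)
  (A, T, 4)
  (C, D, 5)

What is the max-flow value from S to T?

Augment S→T: bottleneck 9, flow now 9.
Augment S→D→T: bottleneck 4, flow now 13.
No augmenting path remains; maximum flow = 13.
In the residual graph, reachable from S: {S, C, D}.
Min-cut edges: S→T (9), D→T (4); capacity 9 + 4 = 13.
This cut is saturated, so no flow can exceed 13.

13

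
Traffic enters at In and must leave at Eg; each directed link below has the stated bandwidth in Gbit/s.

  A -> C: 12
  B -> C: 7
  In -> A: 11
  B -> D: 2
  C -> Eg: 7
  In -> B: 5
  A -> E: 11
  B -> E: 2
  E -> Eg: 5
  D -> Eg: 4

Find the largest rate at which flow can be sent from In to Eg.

14

Augment In→A→C→Eg: bottleneck 7, flow now 7.
Augment In→A→E→Eg: bottleneck 4, flow now 11.
Augment In→B→D→Eg: bottleneck 2, flow now 13.
Augment In→B→E→Eg: bottleneck 1, flow now 14.
No augmenting path remains; maximum flow = 14.
In the residual graph, reachable from In: {In, A, B, C, E}.
Min-cut edges: B→D (2), C→Eg (7), E→Eg (5); capacity 2 + 7 + 5 = 14.
This cut is saturated, so no flow can exceed 14.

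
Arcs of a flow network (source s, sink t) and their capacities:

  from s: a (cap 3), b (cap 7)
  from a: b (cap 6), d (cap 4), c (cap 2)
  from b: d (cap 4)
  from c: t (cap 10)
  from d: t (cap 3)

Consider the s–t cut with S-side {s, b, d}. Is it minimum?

No — its capacity is 6, but the minimum cut has capacity 5.

Given cut capacity: 3 + 3 = 6.
Augment s→a→c→t: bottleneck 2, flow now 2.
Augment s→a→d→t: bottleneck 1, flow now 3.
Augment s→b→d→t: bottleneck 2, flow now 5.
No augmenting path remains; maximum flow = 5.
In the residual graph, reachable from s: {s, a, b, d}.
Min-cut edges: a→c (2), d→t (3); capacity 2 + 3 = 5.
Cut capacity 6 exceeds the max flow 5, so it is not minimum.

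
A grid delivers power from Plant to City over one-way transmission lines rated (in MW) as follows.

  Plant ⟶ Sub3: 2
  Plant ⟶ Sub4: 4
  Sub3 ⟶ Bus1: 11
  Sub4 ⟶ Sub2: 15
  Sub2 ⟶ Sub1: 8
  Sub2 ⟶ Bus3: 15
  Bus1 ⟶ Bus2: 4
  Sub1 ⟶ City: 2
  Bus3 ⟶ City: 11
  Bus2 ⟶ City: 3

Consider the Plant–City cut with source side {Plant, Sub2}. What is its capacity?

29

Edges leaving {Plant, Sub2}: Plant→Sub3 (2), Plant→Sub4 (4), Sub2→Sub1 (8), Sub2→Bus3 (15).
Cut capacity = 2 + 4 + 8 + 15 = 29.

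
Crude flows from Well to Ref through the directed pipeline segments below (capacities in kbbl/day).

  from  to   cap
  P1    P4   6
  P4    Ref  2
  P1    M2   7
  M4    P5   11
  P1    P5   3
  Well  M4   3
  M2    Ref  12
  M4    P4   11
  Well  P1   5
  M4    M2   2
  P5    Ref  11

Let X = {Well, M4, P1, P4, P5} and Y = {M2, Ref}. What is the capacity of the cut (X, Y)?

Edges leaving {Well, M4, P1, P4, P5}: M4→M2 (2), P1→M2 (7), P4→Ref (2), P5→Ref (11).
Cut capacity = 2 + 7 + 2 + 11 = 22.

22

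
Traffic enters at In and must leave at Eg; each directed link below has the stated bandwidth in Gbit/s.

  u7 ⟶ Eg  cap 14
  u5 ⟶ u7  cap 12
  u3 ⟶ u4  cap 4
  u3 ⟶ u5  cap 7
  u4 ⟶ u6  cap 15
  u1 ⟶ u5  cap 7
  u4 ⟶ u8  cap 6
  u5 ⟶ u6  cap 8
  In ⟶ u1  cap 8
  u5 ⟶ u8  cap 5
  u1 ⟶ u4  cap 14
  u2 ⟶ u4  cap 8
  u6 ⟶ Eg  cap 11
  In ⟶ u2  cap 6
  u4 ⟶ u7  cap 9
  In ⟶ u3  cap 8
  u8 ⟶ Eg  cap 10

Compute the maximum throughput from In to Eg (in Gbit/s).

22

Augment In→u1→u4→u6→Eg: bottleneck 8, flow now 8.
Augment In→u2→u4→u6→Eg: bottleneck 3, flow now 11.
Augment In→u2→u4→u7→Eg: bottleneck 3, flow now 14.
Augment In→u3→u4→u7→Eg: bottleneck 4, flow now 18.
Augment In→u3→u5→u7→Eg: bottleneck 4, flow now 22.
No augmenting path remains; maximum flow = 22.
In the residual graph, reachable from In: {In}.
Min-cut edges: In→u1 (8), In→u2 (6), In→u3 (8); capacity 8 + 6 + 8 = 22.
This cut is saturated, so no flow can exceed 22.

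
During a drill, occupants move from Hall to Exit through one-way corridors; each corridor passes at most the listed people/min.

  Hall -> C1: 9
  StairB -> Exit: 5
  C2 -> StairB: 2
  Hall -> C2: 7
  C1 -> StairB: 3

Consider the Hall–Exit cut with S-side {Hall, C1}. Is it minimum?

Given cut capacity: 7 + 3 = 10.
Augment Hall→C2→StairB→Exit: bottleneck 2, flow now 2.
Augment Hall→C1→StairB→Exit: bottleneck 3, flow now 5.
No augmenting path remains; maximum flow = 5.
In the residual graph, reachable from Hall: {Hall, C2, C1}.
Min-cut edges: C2→StairB (2), C1→StairB (3); capacity 2 + 3 = 5.
Cut capacity 10 exceeds the max flow 5, so it is not minimum.

No — its capacity is 10, but the minimum cut has capacity 5.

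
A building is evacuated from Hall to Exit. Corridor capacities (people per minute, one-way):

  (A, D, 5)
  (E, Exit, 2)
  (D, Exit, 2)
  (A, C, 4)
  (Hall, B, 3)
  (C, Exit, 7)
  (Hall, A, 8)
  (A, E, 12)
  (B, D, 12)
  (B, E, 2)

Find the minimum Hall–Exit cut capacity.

8

Augment Hall→A→C→Exit: bottleneck 4, flow now 4.
Augment Hall→A→D→Exit: bottleneck 2, flow now 6.
Augment Hall→A→E→Exit: bottleneck 2, flow now 8.
No augmenting path remains; maximum flow = 8.
By max-flow min-cut, the minimum cut capacity equals the max flow.
In the residual graph, reachable from Hall: {Hall, A, B, D, E}.
Min-cut edges: A→C (4), D→Exit (2), E→Exit (2); capacity 4 + 2 + 2 = 8.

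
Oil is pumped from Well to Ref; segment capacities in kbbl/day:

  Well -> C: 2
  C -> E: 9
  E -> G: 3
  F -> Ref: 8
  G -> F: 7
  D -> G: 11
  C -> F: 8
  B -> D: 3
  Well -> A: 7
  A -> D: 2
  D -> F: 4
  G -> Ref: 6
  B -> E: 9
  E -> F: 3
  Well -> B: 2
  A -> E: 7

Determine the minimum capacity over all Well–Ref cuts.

Augment Well→C→F→Ref: bottleneck 2, flow now 2.
Augment Well→A→D→F→Ref: bottleneck 2, flow now 4.
Augment Well→A→E→F→Ref: bottleneck 3, flow now 7.
Augment Well→A→E→G→Ref: bottleneck 2, flow now 9.
Augment Well→B→D→F→Ref: bottleneck 1, flow now 10.
Augment Well→B→D→G→Ref: bottleneck 1, flow now 11.
No augmenting path remains; maximum flow = 11.
By max-flow min-cut, the minimum cut capacity equals the max flow.
In the residual graph, reachable from Well: {Well}.
Min-cut edges: Well→A (7), Well→B (2), Well→C (2); capacity 7 + 2 + 2 = 11.

11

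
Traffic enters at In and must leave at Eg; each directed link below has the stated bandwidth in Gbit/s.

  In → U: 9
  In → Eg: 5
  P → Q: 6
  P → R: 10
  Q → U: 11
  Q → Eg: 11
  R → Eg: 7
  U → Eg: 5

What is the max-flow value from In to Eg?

Augment In→Eg: bottleneck 5, flow now 5.
Augment In→U→Eg: bottleneck 5, flow now 10.
No augmenting path remains; maximum flow = 10.
In the residual graph, reachable from In: {In, U}.
Min-cut edges: In→Eg (5), U→Eg (5); capacity 5 + 5 = 10.
This cut is saturated, so no flow can exceed 10.

10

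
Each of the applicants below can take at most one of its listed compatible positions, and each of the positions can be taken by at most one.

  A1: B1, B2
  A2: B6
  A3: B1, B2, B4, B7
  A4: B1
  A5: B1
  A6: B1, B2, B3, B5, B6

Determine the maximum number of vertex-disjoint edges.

Unit-capacity flow: source→left, listed edges, right→sink; max matching = max flow.
Augmenting path A1→B1 (+1); matched 1.
Augmenting path A2→B6 (+1); matched 2.
Augmenting path A3→B2 (+1); matched 3.
Augmenting path A6→B3 (+1); matched 4.
Augmenting path A4→B1→A1→B2→A3→B4 (+1); matched 5.
No augmenting path remains; maximum matching = 5.
König certificate: {A1, A2, A3, A6, B1} is a vertex cover of size 5 (every listed pair touches it), so no matching can be larger.

5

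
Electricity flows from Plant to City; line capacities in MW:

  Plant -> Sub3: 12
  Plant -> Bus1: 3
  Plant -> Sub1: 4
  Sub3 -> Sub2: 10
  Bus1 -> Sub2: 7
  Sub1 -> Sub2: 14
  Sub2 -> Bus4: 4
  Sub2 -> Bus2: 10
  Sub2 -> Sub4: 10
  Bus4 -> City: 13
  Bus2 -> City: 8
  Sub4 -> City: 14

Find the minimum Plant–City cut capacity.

Augment Plant→Sub3→Sub2→Bus4→City: bottleneck 4, flow now 4.
Augment Plant→Sub3→Sub2→Bus2→City: bottleneck 6, flow now 10.
Augment Plant→Bus1→Sub2→Bus2→City: bottleneck 2, flow now 12.
Augment Plant→Bus1→Sub2→Sub4→City: bottleneck 1, flow now 13.
Augment Plant→Sub1→Sub2→Sub4→City: bottleneck 4, flow now 17.
No augmenting path remains; maximum flow = 17.
By max-flow min-cut, the minimum cut capacity equals the max flow.
In the residual graph, reachable from Plant: {Plant, Sub3}.
Min-cut edges: Plant→Bus1 (3), Plant→Sub1 (4), Sub3→Sub2 (10); capacity 3 + 4 + 10 = 17.

17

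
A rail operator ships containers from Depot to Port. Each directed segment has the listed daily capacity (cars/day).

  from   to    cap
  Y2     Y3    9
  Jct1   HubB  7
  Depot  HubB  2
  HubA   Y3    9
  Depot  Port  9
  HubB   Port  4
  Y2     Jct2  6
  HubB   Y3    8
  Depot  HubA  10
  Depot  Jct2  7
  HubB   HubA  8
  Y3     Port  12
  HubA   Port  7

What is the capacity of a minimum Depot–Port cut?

21

Augment Depot→Port: bottleneck 9, flow now 9.
Augment Depot→HubB→Port: bottleneck 2, flow now 11.
Augment Depot→HubA→Port: bottleneck 7, flow now 18.
Augment Depot→HubA→Y3→Port: bottleneck 3, flow now 21.
No augmenting path remains; maximum flow = 21.
By max-flow min-cut, the minimum cut capacity equals the max flow.
In the residual graph, reachable from Depot: {Depot, Jct2}.
Min-cut edges: Depot→HubB (2), Depot→HubA (10), Depot→Port (9); capacity 2 + 10 + 9 = 21.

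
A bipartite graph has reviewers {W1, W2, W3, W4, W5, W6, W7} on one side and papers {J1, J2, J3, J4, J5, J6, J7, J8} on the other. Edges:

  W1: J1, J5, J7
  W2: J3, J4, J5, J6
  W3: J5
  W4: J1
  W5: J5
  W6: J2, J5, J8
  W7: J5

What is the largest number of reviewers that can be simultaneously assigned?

5

Unit-capacity flow: source→left, listed edges, right→sink; max matching = max flow.
Augmenting path W1→J1 (+1); matched 1.
Augmenting path W2→J3 (+1); matched 2.
Augmenting path W3→J5 (+1); matched 3.
Augmenting path W6→J2 (+1); matched 4.
Augmenting path W4→J1→W1→J7 (+1); matched 5.
No augmenting path remains; maximum matching = 5.
König certificate: {W1, W2, W4, W6, J5} is a vertex cover of size 5 (every listed pair touches it), so no matching can be larger.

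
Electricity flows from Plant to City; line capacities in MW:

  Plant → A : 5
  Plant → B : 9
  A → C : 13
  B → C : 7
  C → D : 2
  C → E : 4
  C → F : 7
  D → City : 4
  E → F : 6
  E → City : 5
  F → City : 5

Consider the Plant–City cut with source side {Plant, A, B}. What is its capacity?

20

Edges leaving {Plant, A, B}: A→C (13), B→C (7).
Cut capacity = 13 + 7 = 20.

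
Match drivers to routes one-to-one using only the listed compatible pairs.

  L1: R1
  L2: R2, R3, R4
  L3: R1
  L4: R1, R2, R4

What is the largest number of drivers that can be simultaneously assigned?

Unit-capacity flow: source→left, listed edges, right→sink; max matching = max flow.
Augmenting path L1→R1 (+1); matched 1.
Augmenting path L2→R2 (+1); matched 2.
Augmenting path L4→R4 (+1); matched 3.
No augmenting path remains; maximum matching = 3.
König certificate: {L2, L4, R1} is a vertex cover of size 3 (every listed pair touches it), so no matching can be larger.

3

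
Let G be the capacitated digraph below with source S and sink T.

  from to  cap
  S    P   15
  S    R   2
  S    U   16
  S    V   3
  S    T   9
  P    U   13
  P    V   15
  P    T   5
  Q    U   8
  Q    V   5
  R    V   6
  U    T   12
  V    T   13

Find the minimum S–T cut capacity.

39

Augment S→T: bottleneck 9, flow now 9.
Augment S→P→T: bottleneck 5, flow now 14.
Augment S→U→T: bottleneck 12, flow now 26.
Augment S→V→T: bottleneck 3, flow now 29.
Augment S→P→V→T: bottleneck 10, flow now 39.
No augmenting path remains; maximum flow = 39.
By max-flow min-cut, the minimum cut capacity equals the max flow.
In the residual graph, reachable from S: {S, P, R, U, V}.
Min-cut edges: S→T (9), P→T (5), U→T (12), V→T (13); capacity 9 + 5 + 12 + 13 = 39.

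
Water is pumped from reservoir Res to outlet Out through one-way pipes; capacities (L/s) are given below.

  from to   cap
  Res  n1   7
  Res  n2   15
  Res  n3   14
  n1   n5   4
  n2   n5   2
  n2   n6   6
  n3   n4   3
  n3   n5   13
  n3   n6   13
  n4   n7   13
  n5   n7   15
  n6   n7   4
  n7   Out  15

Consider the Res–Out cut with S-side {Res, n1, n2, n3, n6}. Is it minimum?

No — its capacity is 26, but the minimum cut has capacity 15.

Given cut capacity: 4 + 2 + 3 + 13 + 4 = 26.
Augment Res→n1→n5→n7→Out: bottleneck 4, flow now 4.
Augment Res→n2→n5→n7→Out: bottleneck 2, flow now 6.
Augment Res→n2→n6→n7→Out: bottleneck 4, flow now 10.
Augment Res→n3→n4→n7→Out: bottleneck 3, flow now 13.
Augment Res→n3→n5→n7→Out: bottleneck 2, flow now 15.
No augmenting path remains; maximum flow = 15.
In the residual graph, reachable from Res: {Res, n1, n2, n3, n4, n5, n6, n7}.
Min-cut edges: n7→Out (15); capacity 15 = 15.
Cut capacity 26 exceeds the max flow 15, so it is not minimum.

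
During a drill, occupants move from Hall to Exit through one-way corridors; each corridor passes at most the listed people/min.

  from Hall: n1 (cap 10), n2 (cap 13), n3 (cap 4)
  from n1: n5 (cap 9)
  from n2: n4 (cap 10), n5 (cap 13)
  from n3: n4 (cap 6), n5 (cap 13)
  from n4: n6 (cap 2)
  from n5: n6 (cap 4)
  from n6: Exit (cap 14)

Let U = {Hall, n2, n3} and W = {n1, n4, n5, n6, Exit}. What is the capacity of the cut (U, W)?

Edges leaving {Hall, n2, n3}: Hall→n1 (10), n2→n4 (10), n2→n5 (13), n3→n4 (6), n3→n5 (13).
Cut capacity = 10 + 10 + 13 + 6 + 13 = 52.

52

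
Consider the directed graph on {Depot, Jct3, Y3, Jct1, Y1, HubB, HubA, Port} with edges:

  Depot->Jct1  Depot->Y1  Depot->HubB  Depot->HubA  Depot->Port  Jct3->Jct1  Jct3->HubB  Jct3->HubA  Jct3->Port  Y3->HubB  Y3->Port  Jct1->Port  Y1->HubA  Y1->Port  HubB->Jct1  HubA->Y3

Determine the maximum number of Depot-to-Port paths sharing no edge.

4

Assign every edge capacity 1; by Menger, the answer equals the max flow.
Path Depot→Port (+1); total 1.
Path Depot→Jct1→Port (+1); total 2.
Path Depot→Y1→Port (+1); total 3.
Path Depot→HubA→Y3→Port (+1); total 4.
No residual Depot→Port path; max flow = 4.
Certifying cut of size 4: {Depot→HubA, Depot→Port, Depot→Y1, Jct1→Port}.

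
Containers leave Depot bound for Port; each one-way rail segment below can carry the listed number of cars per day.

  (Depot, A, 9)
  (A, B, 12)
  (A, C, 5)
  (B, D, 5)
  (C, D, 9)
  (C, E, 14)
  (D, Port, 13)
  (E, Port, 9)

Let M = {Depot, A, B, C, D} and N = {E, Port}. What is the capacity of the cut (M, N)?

27

Edges leaving {Depot, A, B, C, D}: C→E (14), D→Port (13).
Cut capacity = 14 + 13 = 27.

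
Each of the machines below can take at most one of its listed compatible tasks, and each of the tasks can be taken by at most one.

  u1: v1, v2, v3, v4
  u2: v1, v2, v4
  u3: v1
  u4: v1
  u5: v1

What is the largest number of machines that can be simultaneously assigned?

Unit-capacity flow: source→left, listed edges, right→sink; max matching = max flow.
Augmenting path u1→v1 (+1); matched 1.
Augmenting path u2→v2 (+1); matched 2.
Augmenting path u3→v1→u1→v3 (+1); matched 3.
No augmenting path remains; maximum matching = 3.
König certificate: {u1, u2, v1} is a vertex cover of size 3 (every listed pair touches it), so no matching can be larger.

3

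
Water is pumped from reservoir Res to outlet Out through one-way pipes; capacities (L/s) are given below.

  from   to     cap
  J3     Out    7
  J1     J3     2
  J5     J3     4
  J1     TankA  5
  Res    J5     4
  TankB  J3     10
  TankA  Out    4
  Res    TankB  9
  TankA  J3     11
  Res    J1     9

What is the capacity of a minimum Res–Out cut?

Augment Res→J5→J3→Out: bottleneck 4, flow now 4.
Augment Res→J1→J3→Out: bottleneck 2, flow now 6.
Augment Res→J1→TankA→Out: bottleneck 4, flow now 10.
Augment Res→TankB→J3→Out: bottleneck 1, flow now 11.
No augmenting path remains; maximum flow = 11.
By max-flow min-cut, the minimum cut capacity equals the max flow.
In the residual graph, reachable from Res: {Res, J5, J1, TankB, J3, TankA}.
Min-cut edges: J3→Out (7), TankA→Out (4); capacity 7 + 4 = 11.

11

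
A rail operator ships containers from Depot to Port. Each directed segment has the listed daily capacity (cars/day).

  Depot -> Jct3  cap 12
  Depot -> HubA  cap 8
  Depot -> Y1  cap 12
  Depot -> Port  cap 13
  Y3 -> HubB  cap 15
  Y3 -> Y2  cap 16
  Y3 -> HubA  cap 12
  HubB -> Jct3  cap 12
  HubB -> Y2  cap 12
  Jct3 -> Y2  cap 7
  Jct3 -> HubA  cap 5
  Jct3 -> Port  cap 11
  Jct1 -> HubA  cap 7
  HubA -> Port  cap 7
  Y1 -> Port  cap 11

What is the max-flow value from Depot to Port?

42

Augment Depot→Port: bottleneck 13, flow now 13.
Augment Depot→Jct3→Port: bottleneck 11, flow now 24.
Augment Depot→HubA→Port: bottleneck 7, flow now 31.
Augment Depot→Y1→Port: bottleneck 11, flow now 42.
No augmenting path remains; maximum flow = 42.
In the residual graph, reachable from Depot: {Depot, Jct3, Y2, HubA, Y1}.
Min-cut edges: Depot→Port (13), Jct3→Port (11), HubA→Port (7), Y1→Port (11); capacity 13 + 11 + 7 + 11 = 42.
This cut is saturated, so no flow can exceed 42.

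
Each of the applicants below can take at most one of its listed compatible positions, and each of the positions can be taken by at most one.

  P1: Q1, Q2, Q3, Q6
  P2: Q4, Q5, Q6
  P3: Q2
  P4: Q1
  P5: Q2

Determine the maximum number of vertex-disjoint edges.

4

Unit-capacity flow: source→left, listed edges, right→sink; max matching = max flow.
Augmenting path P1→Q1 (+1); matched 1.
Augmenting path P2→Q4 (+1); matched 2.
Augmenting path P3→Q2 (+1); matched 3.
Augmenting path P4→Q1→P1→Q3 (+1); matched 4.
No augmenting path remains; maximum matching = 4.
König certificate: {P1, P2, P4, Q2} is a vertex cover of size 4 (every listed pair touches it), so no matching can be larger.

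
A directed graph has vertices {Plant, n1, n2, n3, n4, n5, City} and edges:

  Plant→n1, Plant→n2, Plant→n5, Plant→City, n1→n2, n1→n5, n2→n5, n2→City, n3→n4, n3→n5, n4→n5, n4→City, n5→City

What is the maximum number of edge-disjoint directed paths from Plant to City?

3

Assign every edge capacity 1; by Menger, the answer equals the max flow.
Path Plant→City (+1); total 1.
Path Plant→n2→City (+1); total 2.
Path Plant→n5→City (+1); total 3.
No residual Plant→City path; max flow = 3.
Certifying cut of size 3: {Plant→City, n2→City, n5→City}.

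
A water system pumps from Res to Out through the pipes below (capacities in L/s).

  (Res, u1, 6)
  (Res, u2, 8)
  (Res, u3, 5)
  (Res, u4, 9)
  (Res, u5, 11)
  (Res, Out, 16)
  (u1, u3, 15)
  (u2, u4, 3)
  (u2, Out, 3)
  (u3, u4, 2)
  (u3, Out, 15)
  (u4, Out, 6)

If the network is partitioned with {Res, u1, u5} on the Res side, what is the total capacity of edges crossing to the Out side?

53

Edges leaving {Res, u1, u5}: Res→u2 (8), Res→u3 (5), Res→u4 (9), Res→Out (16), u1→u3 (15).
Cut capacity = 8 + 5 + 9 + 16 + 15 = 53.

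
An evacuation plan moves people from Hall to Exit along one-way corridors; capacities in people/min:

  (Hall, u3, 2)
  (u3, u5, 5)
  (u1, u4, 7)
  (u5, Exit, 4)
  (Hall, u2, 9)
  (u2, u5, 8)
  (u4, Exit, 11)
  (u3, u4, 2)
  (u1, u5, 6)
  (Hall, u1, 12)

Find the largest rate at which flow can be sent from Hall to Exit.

Augment Hall→u1→u4→Exit: bottleneck 7, flow now 7.
Augment Hall→u1→u5→Exit: bottleneck 4, flow now 11.
Augment Hall→u3→u4→Exit: bottleneck 2, flow now 13.
No augmenting path remains; maximum flow = 13.
In the residual graph, reachable from Hall: {Hall, u1, u2, u5}.
Min-cut edges: Hall→u3 (2), u1→u4 (7), u5→Exit (4); capacity 2 + 7 + 4 = 13.
This cut is saturated, so no flow can exceed 13.

13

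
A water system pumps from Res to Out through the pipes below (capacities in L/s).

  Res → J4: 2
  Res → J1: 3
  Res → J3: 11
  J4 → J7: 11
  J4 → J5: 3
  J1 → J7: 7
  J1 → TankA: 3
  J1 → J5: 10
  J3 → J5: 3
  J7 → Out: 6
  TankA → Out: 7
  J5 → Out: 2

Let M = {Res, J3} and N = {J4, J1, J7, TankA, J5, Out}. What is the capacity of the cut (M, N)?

8

Edges leaving {Res, J3}: Res→J4 (2), Res→J1 (3), J3→J5 (3).
Cut capacity = 2 + 3 + 3 = 8.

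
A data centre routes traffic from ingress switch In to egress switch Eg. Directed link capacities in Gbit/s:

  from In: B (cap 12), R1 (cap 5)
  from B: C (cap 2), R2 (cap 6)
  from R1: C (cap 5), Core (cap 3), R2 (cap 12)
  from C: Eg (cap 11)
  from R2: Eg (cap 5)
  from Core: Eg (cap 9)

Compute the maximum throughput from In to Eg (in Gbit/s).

12

Augment In→B→C→Eg: bottleneck 2, flow now 2.
Augment In→B→R2→Eg: bottleneck 5, flow now 7.
Augment In→R1→C→Eg: bottleneck 5, flow now 12.
No augmenting path remains; maximum flow = 12.
In the residual graph, reachable from In: {In, B, R2}.
Min-cut edges: In→R1 (5), B→C (2), R2→Eg (5); capacity 5 + 2 + 5 = 12.
This cut is saturated, so no flow can exceed 12.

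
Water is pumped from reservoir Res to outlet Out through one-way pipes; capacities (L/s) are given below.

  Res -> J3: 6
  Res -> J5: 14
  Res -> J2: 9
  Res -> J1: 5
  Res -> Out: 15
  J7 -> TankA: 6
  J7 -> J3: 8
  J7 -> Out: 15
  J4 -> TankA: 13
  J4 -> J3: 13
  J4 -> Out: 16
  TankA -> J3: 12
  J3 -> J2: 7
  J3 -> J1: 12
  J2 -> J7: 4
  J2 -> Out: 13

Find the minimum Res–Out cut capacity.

Augment Res→Out: bottleneck 15, flow now 15.
Augment Res→J2→Out: bottleneck 9, flow now 24.
Augment Res→J3→J2→Out: bottleneck 4, flow now 28.
Augment Res→J3→J2→J7→Out: bottleneck 2, flow now 30.
No augmenting path remains; maximum flow = 30.
By max-flow min-cut, the minimum cut capacity equals the max flow.
In the residual graph, reachable from Res: {Res, J5, J1}.
Min-cut edges: Res→J3 (6), Res→J2 (9), Res→Out (15); capacity 6 + 9 + 15 = 30.

30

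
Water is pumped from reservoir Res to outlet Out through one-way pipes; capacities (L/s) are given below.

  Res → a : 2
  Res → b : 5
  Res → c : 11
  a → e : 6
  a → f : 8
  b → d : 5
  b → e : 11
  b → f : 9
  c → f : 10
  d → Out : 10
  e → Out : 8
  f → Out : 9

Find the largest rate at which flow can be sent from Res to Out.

16

Augment Res→a→e→Out: bottleneck 2, flow now 2.
Augment Res→b→d→Out: bottleneck 5, flow now 7.
Augment Res→c→f→Out: bottleneck 9, flow now 16.
No augmenting path remains; maximum flow = 16.
In the residual graph, reachable from Res: {Res, c, f}.
Min-cut edges: Res→a (2), Res→b (5), f→Out (9); capacity 2 + 5 + 9 = 16.
This cut is saturated, so no flow can exceed 16.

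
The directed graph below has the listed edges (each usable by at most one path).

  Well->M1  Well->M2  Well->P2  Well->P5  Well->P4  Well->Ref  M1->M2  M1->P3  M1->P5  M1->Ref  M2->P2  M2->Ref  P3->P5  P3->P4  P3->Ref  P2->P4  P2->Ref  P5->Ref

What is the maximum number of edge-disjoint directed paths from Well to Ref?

Assign every edge capacity 1; by Menger, the answer equals the max flow.
Path Well→Ref (+1); total 1.
Path Well→M1→Ref (+1); total 2.
Path Well→M2→Ref (+1); total 3.
Path Well→P2→Ref (+1); total 4.
Path Well→P5→Ref (+1); total 5.
No residual Well→Ref path; max flow = 5.
Certifying cut of size 5: {Well→M1, Well→M2, Well→P2, Well→P5, Well→Ref}.

5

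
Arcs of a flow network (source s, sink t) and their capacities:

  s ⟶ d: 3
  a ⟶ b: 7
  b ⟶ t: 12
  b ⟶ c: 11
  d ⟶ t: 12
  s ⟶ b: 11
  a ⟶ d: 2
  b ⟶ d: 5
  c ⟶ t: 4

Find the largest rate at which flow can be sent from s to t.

Augment s→b→t: bottleneck 11, flow now 11.
Augment s→d→t: bottleneck 3, flow now 14.
No augmenting path remains; maximum flow = 14.
In the residual graph, reachable from s: {s}.
Min-cut edges: s→b (11), s→d (3); capacity 11 + 3 = 14.
This cut is saturated, so no flow can exceed 14.

14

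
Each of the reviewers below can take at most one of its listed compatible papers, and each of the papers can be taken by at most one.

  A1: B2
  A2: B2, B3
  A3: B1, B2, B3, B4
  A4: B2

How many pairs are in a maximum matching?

3

Unit-capacity flow: source→left, listed edges, right→sink; max matching = max flow.
Augmenting path A1→B2 (+1); matched 1.
Augmenting path A2→B3 (+1); matched 2.
Augmenting path A3→B1 (+1); matched 3.
No augmenting path remains; maximum matching = 3.
König certificate: {A2, A3, B2} is a vertex cover of size 3 (every listed pair touches it), so no matching can be larger.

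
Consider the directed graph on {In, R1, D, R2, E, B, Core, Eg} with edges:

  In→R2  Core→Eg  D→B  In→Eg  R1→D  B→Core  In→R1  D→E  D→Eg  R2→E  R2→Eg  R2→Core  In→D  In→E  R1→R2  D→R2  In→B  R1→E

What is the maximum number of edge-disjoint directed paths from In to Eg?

4

Assign every edge capacity 1; by Menger, the answer equals the max flow.
Path In→Eg (+1); total 1.
Path In→D→Eg (+1); total 2.
Path In→R2→Eg (+1); total 3.
Path In→B→Core→Eg (+1); total 4.
No residual In→Eg path; max flow = 4.
Certifying cut of size 4: {Core→Eg, D→Eg, In→Eg, R2→Eg}.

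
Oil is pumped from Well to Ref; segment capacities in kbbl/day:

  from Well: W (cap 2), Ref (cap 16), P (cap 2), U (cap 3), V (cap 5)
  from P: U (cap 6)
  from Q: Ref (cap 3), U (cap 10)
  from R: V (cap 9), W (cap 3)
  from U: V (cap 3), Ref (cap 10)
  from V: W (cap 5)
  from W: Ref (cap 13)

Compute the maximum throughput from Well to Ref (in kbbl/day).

28

Augment Well→Ref: bottleneck 16, flow now 16.
Augment Well→U→Ref: bottleneck 3, flow now 19.
Augment Well→W→Ref: bottleneck 2, flow now 21.
Augment Well→P→U→Ref: bottleneck 2, flow now 23.
Augment Well→V→W→Ref: bottleneck 5, flow now 28.
No augmenting path remains; maximum flow = 28.
In the residual graph, reachable from Well: {Well}.
Min-cut edges: Well→P (2), Well→U (3), Well→V (5), Well→W (2), Well→Ref (16); capacity 2 + 3 + 5 + 2 + 16 = 28.
This cut is saturated, so no flow can exceed 28.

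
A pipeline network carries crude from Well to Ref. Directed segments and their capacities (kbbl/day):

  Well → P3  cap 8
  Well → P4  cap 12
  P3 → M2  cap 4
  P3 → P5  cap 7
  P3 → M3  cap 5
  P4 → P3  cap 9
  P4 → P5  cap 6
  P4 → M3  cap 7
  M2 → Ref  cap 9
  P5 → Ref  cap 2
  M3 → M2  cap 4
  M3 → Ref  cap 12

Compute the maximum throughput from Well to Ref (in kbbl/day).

18

Augment Well→P3→M2→Ref: bottleneck 4, flow now 4.
Augment Well→P3→P5→Ref: bottleneck 2, flow now 6.
Augment Well→P3→M3→Ref: bottleneck 2, flow now 8.
Augment Well→P4→M3→Ref: bottleneck 7, flow now 15.
Augment Well→P4→P3→M3→Ref: bottleneck 3, flow now 18.
No augmenting path remains; maximum flow = 18.
In the residual graph, reachable from Well: {Well, P3, P4, P5}.
Min-cut edges: P3→M2 (4), P3→M3 (5), P4→M3 (7), P5→Ref (2); capacity 4 + 5 + 7 + 2 = 18.
This cut is saturated, so no flow can exceed 18.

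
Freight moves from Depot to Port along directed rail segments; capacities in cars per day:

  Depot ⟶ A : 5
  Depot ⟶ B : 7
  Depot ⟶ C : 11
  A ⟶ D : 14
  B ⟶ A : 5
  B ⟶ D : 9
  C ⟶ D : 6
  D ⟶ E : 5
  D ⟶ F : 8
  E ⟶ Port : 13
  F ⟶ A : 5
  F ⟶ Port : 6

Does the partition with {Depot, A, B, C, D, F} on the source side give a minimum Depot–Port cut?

Given cut capacity: 5 + 6 = 11.
Augment Depot→A→D→E→Port: bottleneck 5, flow now 5.
Augment Depot→B→D→F→Port: bottleneck 6, flow now 11.
No augmenting path remains; maximum flow = 11.
Cut capacity 11 equals the max flow, so it is a minimum cut.

Yes — it is a minimum cut (capacity 11).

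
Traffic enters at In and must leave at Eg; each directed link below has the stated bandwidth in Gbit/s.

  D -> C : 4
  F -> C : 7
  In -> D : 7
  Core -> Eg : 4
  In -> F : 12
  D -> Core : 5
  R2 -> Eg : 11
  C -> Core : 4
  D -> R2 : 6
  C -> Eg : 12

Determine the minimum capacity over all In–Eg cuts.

Augment In→D→Core→Eg: bottleneck 4, flow now 4.
Augment In→D→C→Eg: bottleneck 3, flow now 7.
Augment In→F→C→Eg: bottleneck 7, flow now 14.
No augmenting path remains; maximum flow = 14.
By max-flow min-cut, the minimum cut capacity equals the max flow.
In the residual graph, reachable from In: {In, F}.
Min-cut edges: In→D (7), F→C (7); capacity 7 + 7 = 14.

14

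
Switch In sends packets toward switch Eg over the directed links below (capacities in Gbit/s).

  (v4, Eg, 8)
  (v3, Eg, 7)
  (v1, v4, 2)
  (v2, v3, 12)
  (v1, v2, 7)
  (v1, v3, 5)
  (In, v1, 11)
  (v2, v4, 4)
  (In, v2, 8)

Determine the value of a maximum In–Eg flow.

Augment In→v1→v3→Eg: bottleneck 5, flow now 5.
Augment In→v1→v4→Eg: bottleneck 2, flow now 7.
Augment In→v2→v3→Eg: bottleneck 2, flow now 9.
Augment In→v2→v4→Eg: bottleneck 4, flow now 13.
No augmenting path remains; maximum flow = 13.
In the residual graph, reachable from In: {In, v1, v2, v3}.
Min-cut edges: v1→v4 (2), v2→v4 (4), v3→Eg (7); capacity 2 + 4 + 7 = 13.
This cut is saturated, so no flow can exceed 13.

13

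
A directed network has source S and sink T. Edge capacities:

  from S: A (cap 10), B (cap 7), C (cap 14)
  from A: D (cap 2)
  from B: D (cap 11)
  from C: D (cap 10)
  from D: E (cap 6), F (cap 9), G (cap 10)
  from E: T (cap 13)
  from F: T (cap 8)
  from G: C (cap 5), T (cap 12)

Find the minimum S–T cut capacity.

Augment S→A→D→E→T: bottleneck 2, flow now 2.
Augment S→B→D→E→T: bottleneck 4, flow now 6.
Augment S→B→D→F→T: bottleneck 3, flow now 9.
Augment S→C→D→F→T: bottleneck 5, flow now 14.
Augment S→C→D→G→T: bottleneck 5, flow now 19.
No augmenting path remains; maximum flow = 19.
By max-flow min-cut, the minimum cut capacity equals the max flow.
In the residual graph, reachable from S: {S, A, C}.
Min-cut edges: S→B (7), A→D (2), C→D (10); capacity 7 + 2 + 10 = 19.

19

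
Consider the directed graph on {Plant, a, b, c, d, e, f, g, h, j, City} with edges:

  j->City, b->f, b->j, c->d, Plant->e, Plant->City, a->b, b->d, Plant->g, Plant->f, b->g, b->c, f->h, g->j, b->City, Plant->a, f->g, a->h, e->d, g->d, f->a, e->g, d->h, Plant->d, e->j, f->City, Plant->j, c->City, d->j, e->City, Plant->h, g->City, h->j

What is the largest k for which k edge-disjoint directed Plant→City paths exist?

Assign every edge capacity 1; by Menger, the answer equals the max flow.
Path Plant→City (+1); total 1.
Path Plant→e→City (+1); total 2.
Path Plant→f→City (+1); total 3.
Path Plant→g→City (+1); total 4.
Path Plant→j→City (+1); total 5.
Path Plant→a→b→City (+1); total 6.
No residual Plant→City path; max flow = 6.
Certifying cut of size 6: {Plant→City, Plant→a, Plant→e, Plant→f, Plant→g, j→City}.

6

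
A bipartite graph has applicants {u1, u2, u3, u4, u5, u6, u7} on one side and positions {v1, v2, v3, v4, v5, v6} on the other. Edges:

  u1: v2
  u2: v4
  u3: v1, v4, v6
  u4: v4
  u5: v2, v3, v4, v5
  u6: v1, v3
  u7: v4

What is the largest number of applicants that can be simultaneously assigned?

5

Unit-capacity flow: source→left, listed edges, right→sink; max matching = max flow.
Augmenting path u1→v2 (+1); matched 1.
Augmenting path u2→v4 (+1); matched 2.
Augmenting path u3→v1 (+1); matched 3.
Augmenting path u5→v3 (+1); matched 4.
Augmenting path u6→v1→u3→v6 (+1); matched 5.
No augmenting path remains; maximum matching = 5.
König certificate: {u1, u3, u5, u6, v4} is a vertex cover of size 5 (every listed pair touches it), so no matching can be larger.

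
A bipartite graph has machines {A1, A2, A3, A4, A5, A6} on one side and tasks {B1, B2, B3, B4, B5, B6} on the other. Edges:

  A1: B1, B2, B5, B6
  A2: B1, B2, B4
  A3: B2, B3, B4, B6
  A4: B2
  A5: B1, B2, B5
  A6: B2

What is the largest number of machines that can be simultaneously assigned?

Unit-capacity flow: source→left, listed edges, right→sink; max matching = max flow.
Augmenting path A1→B1 (+1); matched 1.
Augmenting path A2→B2 (+1); matched 2.
Augmenting path A3→B3 (+1); matched 3.
Augmenting path A5→B5 (+1); matched 4.
Augmenting path A4→B2→A2→B4 (+1); matched 5.
No augmenting path remains; maximum matching = 5.
König certificate: {A1, A2, A3, A5, B2} is a vertex cover of size 5 (every listed pair touches it), so no matching can be larger.

5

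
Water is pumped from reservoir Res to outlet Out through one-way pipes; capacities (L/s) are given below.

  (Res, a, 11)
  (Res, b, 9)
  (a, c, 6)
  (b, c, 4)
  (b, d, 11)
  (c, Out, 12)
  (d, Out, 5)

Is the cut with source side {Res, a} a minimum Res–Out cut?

Given cut capacity: 9 + 6 = 15.
Augment Res→a→c→Out: bottleneck 6, flow now 6.
Augment Res→b→c→Out: bottleneck 4, flow now 10.
Augment Res→b→d→Out: bottleneck 5, flow now 15.
No augmenting path remains; maximum flow = 15.
Cut capacity 15 equals the max flow, so it is a minimum cut.

Yes — it is a minimum cut (capacity 15).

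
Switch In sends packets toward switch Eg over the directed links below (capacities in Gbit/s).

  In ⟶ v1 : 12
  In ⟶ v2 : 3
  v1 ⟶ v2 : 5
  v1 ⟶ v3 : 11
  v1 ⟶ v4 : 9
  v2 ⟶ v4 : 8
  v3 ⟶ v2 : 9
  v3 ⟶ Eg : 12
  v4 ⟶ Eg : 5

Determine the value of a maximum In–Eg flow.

15

Augment In→v1→v3→Eg: bottleneck 11, flow now 11.
Augment In→v1→v4→Eg: bottleneck 1, flow now 12.
Augment In→v2→v4→Eg: bottleneck 3, flow now 15.
No augmenting path remains; maximum flow = 15.
In the residual graph, reachable from In: {In}.
Min-cut edges: In→v1 (12), In→v2 (3); capacity 12 + 3 = 15.
This cut is saturated, so no flow can exceed 15.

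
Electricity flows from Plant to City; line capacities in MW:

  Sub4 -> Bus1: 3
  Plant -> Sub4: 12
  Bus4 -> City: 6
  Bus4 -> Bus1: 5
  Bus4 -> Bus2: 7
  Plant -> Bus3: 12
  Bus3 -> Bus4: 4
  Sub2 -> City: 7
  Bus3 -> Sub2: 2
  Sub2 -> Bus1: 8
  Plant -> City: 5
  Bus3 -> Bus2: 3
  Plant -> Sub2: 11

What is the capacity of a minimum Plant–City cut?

Augment Plant→City: bottleneck 5, flow now 5.
Augment Plant→Sub2→City: bottleneck 7, flow now 12.
Augment Plant→Bus3→Bus4→City: bottleneck 4, flow now 16.
No augmenting path remains; maximum flow = 16.
By max-flow min-cut, the minimum cut capacity equals the max flow.
In the residual graph, reachable from Plant: {Plant, Bus3, Sub4, Sub2, Bus1, Bus2}.
Min-cut edges: Plant→City (5), Bus3→Bus4 (4), Sub2→City (7); capacity 5 + 4 + 7 = 16.

16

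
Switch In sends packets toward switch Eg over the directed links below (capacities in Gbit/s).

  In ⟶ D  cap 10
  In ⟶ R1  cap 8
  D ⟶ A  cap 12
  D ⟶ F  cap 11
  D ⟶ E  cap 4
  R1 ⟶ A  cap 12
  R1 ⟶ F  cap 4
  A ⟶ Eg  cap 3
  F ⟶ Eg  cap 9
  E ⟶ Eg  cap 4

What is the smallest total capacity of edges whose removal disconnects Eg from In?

Augment In→D→A→Eg: bottleneck 3, flow now 3.
Augment In→D→F→Eg: bottleneck 7, flow now 10.
Augment In→R1→F→Eg: bottleneck 2, flow now 12.
Augment In→R1→A→D→E→Eg: bottleneck 3, flow now 15. (uses reverse residual edge)
Augment In→R1→F→D→E→Eg: bottleneck 1, flow now 16. (uses reverse residual edge)
No augmenting path remains; maximum flow = 16.
By max-flow min-cut, the minimum cut capacity equals the max flow.
In the residual graph, reachable from In: {In, D, R1, A, F}.
Min-cut edges: D→E (4), A→Eg (3), F→Eg (9); capacity 4 + 3 + 9 = 16.

16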